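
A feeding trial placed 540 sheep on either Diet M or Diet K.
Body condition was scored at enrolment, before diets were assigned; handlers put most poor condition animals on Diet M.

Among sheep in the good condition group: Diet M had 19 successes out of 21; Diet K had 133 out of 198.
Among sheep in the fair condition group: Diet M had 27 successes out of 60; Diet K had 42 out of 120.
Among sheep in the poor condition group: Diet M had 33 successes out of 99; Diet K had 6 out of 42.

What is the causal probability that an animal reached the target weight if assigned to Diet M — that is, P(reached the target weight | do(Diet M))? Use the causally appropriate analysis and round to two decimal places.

0.60

The imbalance in starting body condition arose from how sheep were allocated, not from anything the diet did; and starting body condition independently affects the outcome. The pooled gap is confounded — condition on starting body condition.
Standardising Diet M to the population starting body condition mix: 0.406·19/21 + 0.333·27/60 + 0.261·33/99 = 0.604.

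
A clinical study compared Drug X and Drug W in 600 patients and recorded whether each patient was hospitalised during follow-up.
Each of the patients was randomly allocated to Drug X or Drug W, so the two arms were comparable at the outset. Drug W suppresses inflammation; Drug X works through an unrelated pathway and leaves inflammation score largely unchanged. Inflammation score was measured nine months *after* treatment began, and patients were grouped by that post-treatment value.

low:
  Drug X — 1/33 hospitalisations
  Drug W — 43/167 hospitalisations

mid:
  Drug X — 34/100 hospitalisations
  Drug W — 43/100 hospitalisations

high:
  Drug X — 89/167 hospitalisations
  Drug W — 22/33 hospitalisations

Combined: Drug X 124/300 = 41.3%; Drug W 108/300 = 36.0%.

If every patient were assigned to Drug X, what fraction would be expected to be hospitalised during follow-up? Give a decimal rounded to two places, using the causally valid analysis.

Because the drug influences inflammation score, inflammation score is a post-treatment mediator, not a confounder. Stratifying on it would bias the estimate; the causal effect is the crude pooled difference.
So P(outcome | do(Drug X)) is just the pooled rate for Drug X: 124/300 = 0.413.

0.41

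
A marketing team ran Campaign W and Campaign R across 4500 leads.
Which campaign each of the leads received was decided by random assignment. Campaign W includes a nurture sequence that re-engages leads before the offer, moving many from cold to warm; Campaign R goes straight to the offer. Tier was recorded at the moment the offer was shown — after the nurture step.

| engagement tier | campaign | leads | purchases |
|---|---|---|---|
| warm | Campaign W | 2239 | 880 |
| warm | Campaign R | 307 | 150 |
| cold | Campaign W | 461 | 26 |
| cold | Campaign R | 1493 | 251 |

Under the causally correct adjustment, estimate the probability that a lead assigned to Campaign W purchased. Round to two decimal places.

0.34

The engagement tier-specific comparison favours Campaign R throughout, but the pooled figures favour Campaign W. The question is whether to condition on engagement tier.
Engagement tier here is a post-treatment variable shaped by the campaign; conditioning on it would introduce bias rather than remove it. The overall comparison is the causal one.
So P(outcome | do(Campaign W)) is just the pooled rate for Campaign W: 906/2700 = 0.336.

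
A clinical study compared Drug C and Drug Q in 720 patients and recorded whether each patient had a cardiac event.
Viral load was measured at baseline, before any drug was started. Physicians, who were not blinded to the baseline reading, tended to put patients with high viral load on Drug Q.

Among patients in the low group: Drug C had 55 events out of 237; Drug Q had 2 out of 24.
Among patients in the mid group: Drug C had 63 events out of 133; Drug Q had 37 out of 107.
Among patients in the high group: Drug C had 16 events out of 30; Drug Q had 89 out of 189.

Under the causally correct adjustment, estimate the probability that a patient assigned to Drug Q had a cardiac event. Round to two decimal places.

Here viral load is a common cause — it drives both which drug a case falls under and the outcome. The crude comparison mixes populations; the stratum-specific rates are the causally relevant ones.
Standardising Drug Q to the population viral load mix: 0.362·2/24 + 0.333·37/107 + 0.304·89/189 = 0.289.

0.29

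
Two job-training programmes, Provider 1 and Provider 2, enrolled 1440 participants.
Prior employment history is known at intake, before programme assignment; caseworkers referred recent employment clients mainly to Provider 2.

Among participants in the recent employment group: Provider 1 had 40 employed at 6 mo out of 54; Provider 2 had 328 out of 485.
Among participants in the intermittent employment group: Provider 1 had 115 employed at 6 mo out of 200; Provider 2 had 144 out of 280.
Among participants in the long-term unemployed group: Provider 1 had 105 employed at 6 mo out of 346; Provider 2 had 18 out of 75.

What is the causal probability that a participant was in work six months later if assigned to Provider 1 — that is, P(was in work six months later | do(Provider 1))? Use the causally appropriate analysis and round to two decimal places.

0.56

The prior employment history-specific comparison favours Provider 1 throughout, but the pooled figures favour Provider 2. The question is whether to condition on prior employment history.
Prior employment history is set before the programme has any effect — it is not caused by the programme — and it independently drives the outcome. That makes it a confounder, so the causal comparison is within prior employment history levels.
Standardising Provider 1 to the population prior employment history mix: 0.374·40/54 + 0.333·115/200 + 0.292·105/346 = 0.558.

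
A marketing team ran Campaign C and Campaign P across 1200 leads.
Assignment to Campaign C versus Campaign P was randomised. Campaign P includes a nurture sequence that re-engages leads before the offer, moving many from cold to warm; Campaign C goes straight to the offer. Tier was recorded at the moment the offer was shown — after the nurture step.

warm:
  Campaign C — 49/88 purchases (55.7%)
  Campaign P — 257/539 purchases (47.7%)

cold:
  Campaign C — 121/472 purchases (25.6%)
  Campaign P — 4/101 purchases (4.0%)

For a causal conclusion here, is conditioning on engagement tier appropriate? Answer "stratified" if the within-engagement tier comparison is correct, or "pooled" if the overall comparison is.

pooled

The engagement tier-specific comparison favours Campaign C throughout, but the pooled figures favour Campaign P. The question is whether to condition on engagement tier.
Because the campaign influences engagement tier, engagement tier is a post-treatment mediator, not a confounder. Stratifying on it would bias the estimate; the causal effect is the crude pooled difference.
Pooled: Campaign C 30.4% vs Campaign P 40.8%; Campaign P is higher overall.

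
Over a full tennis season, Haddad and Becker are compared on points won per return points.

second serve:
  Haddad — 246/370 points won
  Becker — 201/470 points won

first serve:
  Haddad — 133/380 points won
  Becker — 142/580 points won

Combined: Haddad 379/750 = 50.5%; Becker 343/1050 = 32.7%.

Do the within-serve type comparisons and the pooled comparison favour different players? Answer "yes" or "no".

Within each serve type level (second serve 66.5% vs 42.8%; first serve 35.0% vs 24.5%), Haddad has the higher rate every time. Pooled: 50.5% vs 32.7% — Haddad has the higher rate overall. They agree.

no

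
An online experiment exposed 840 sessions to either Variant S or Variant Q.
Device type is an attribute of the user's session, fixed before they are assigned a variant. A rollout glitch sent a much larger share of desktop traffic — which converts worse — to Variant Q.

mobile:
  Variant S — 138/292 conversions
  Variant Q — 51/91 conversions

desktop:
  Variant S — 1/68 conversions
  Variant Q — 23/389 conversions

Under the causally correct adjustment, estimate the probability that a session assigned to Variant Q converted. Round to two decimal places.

The stratified and pooled comparisons disagree (Variant Q wins within each device type; Variant S wins overall), so the answer turns on the causal role of device type.
Nothing the variant does changes device type; the imbalance is an allocation artefact. With device type also predicting the outcome, the pooled figure is confounded, and the within-stratum comparison is the causal one.
Standardising Variant Q to the population device type mix: 0.456·51/91 + 0.544·23/389 = 0.288.

0.29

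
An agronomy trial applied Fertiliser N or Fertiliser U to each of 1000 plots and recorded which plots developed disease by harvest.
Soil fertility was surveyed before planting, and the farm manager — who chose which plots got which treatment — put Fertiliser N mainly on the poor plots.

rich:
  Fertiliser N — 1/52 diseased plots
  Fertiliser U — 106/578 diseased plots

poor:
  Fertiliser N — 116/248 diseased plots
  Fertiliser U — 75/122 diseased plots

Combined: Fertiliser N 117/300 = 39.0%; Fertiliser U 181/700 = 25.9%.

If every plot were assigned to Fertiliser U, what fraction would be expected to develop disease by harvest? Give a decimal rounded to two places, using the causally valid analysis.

0.34

The soil fertility-specific comparison favours Fertiliser N throughout, but the pooled figures favour Fertiliser U. The question is whether to condition on soil fertility.
Soil fertility differs across fertilisers for reasons unrelated to any effect of the fertiliser itself, and it separately predicts the outcome — a classic confounder. We must compare within soil fertility levels.
Standardising Fertiliser U to the population soil fertility mix: 0.630·106/578 + 0.370·75/122 = 0.343.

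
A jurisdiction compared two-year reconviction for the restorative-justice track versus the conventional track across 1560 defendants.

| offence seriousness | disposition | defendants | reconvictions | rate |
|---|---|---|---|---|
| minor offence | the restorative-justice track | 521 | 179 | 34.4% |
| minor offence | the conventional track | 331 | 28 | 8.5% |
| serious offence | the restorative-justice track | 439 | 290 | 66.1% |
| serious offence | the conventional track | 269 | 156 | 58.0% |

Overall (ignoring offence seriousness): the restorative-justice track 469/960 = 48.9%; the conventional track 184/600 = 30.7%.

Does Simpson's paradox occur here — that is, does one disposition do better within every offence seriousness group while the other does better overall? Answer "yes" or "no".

no

Within each offence seriousness level (minor offence 34.4% vs 8.5%; serious offence 66.1% vs 58.0%), the conventional track has the lower rate every time. Pooled: 48.9% vs 30.7% — the conventional track has the lower rate overall. They agree.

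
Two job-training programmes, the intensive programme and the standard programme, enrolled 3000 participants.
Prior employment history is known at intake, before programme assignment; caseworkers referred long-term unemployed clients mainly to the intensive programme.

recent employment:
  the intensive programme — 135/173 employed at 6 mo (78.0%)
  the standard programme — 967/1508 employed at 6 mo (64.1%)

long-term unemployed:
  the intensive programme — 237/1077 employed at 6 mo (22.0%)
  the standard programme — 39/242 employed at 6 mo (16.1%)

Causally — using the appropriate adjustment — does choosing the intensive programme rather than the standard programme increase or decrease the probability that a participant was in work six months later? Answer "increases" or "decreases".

increases

Within every prior employment history level the intensive programme has the higher rate, yet pooled the standard programme does — Simpson's reversal.
Prior employment history satisfies the back-door criterion: it is not a descendant of the programme, and it blocks the spurious path from programme to outcome. Adjusting for it (i.e., using the within-prior employment history rates) gives the causal effect.
Within each level — recent employment: 78.0% vs 64.1%; long-term unemployed: 22.0% vs 16.1% — the intensive programme is higher every time.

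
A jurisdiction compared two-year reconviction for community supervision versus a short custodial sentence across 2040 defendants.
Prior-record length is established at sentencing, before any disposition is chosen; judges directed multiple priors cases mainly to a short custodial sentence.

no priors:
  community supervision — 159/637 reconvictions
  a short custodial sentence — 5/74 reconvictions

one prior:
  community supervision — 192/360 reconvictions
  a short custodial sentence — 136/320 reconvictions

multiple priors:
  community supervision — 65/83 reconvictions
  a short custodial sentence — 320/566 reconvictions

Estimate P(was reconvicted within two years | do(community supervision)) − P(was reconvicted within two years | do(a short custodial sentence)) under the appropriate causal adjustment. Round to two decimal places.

+0.17

The imbalance in prior-record length arose from how defendants were allocated, not from anything the disposition did; and prior-record length independently affects the outcome. The pooled gap is confounded — condition on prior-record length.
Adjusting over the population distribution of prior-record length: 0.349·(0.250−0.068) + 0.333·(0.533−0.425) + 0.318·(0.783−0.565) = +0.169.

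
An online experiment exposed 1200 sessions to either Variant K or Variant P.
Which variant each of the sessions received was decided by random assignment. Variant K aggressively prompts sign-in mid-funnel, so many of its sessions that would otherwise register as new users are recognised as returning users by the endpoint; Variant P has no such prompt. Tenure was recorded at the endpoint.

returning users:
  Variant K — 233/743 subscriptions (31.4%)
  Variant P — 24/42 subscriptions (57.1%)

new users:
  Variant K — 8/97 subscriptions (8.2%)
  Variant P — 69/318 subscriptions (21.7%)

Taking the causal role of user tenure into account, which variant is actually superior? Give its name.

The distribution of user tenure is itself part of what the variant does — it is an intermediate outcome. Holding it fixed would remove that part of the effect; the total effect is the pooled difference.
Pooled: Variant K 28.7% vs Variant P 25.8%; Variant K is higher overall.

Variant K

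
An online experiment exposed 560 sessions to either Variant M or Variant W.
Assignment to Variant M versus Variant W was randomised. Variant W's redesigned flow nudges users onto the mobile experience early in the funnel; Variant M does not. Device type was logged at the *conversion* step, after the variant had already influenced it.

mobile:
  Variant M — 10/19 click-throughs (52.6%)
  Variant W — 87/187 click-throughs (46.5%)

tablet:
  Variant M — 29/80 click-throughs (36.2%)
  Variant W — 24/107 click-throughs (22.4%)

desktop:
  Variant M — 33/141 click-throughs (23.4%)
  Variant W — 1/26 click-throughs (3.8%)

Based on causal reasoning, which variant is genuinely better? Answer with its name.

Variant W

Because the variant influences device type, device type is a post-treatment mediator, not a confounder. Stratifying on it would bias the estimate; the causal effect is the crude pooled difference.
Pooled: Variant M 30.0% vs Variant W 35.0%; Variant W is higher overall.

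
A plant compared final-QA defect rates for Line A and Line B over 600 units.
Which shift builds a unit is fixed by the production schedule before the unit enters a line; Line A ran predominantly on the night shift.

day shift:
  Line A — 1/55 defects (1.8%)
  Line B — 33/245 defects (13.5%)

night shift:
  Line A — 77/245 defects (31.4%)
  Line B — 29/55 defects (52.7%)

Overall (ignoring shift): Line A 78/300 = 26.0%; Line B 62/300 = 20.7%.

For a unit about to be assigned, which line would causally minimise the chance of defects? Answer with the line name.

Shift is set before the line has any effect — it is not caused by the line — and it independently drives the outcome. That makes it a confounder, so the causal comparison is within shift levels.
Within each level — day shift: 1.8% vs 13.5%; night shift: 31.4% vs 52.7% — Line A is lower every time.

Line A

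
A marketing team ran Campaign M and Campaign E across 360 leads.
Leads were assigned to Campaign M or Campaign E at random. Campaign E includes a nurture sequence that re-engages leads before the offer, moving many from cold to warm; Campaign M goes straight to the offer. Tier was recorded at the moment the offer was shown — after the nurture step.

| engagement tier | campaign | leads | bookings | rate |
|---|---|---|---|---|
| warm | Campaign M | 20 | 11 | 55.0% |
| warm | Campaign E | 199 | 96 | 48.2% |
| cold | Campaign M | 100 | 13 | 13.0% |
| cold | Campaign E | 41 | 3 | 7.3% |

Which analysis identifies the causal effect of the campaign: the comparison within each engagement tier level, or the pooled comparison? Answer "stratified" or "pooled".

Engagement tier is downstream of the campaign. One should not condition on a consequence of treatment, so the overall rates are the right comparison.
Pooled: Campaign M 20.0% vs Campaign E 41.2%; Campaign E is higher overall.

pooled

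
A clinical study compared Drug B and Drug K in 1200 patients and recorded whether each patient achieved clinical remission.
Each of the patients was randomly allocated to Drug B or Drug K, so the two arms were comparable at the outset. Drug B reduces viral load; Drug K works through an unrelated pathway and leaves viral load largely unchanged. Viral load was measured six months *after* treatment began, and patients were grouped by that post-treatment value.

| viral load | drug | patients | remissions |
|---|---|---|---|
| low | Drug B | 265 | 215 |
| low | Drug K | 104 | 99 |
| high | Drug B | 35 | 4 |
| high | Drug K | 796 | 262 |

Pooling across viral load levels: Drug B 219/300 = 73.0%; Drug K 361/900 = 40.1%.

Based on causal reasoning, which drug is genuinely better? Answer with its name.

Drug B

Viral load is recorded after the drug and is itself shifted by it — it sits on the causal path from drug to outcome. Conditioning on a mediator would strip out part of the effect we want; the pooled comparison gives the total causal effect.
Pooled: Drug B 73.0% vs Drug K 40.1%; Drug B is higher overall.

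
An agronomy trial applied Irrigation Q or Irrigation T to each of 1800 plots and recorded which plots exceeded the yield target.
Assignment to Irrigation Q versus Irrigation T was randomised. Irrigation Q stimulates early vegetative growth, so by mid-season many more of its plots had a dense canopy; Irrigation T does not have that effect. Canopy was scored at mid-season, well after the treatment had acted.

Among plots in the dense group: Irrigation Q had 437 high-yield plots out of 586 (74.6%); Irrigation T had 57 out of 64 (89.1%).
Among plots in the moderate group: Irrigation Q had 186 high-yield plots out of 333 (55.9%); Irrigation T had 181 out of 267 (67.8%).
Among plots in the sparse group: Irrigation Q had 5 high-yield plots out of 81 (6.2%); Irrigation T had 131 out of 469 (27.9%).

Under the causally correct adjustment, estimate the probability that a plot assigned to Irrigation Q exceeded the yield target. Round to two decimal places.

0.63

Mid-season canopy here is a post-treatment variable shaped by the irrigation; conditioning on it would introduce bias rather than remove it. The overall comparison is the causal one.
So P(outcome | do(Irrigation Q)) is just the pooled rate for Irrigation Q: 628/1000 = 0.628.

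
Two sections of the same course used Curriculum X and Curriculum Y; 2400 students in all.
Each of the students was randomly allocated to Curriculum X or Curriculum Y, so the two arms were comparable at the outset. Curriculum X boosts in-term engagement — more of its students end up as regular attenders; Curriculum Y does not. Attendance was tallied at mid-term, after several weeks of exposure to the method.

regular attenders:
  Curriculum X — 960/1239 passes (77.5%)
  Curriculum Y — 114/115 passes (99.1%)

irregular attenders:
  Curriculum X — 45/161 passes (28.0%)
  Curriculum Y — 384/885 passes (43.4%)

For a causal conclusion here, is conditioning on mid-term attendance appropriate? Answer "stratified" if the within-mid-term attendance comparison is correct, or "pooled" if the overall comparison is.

Mid-term attendance is recorded after the teaching method and is itself shifted by it — it sits on the causal path from teaching method to outcome. Conditioning on a mediator would strip out part of the effect we want; the pooled comparison gives the total causal effect.
Pooled: Curriculum X 71.8% vs Curriculum Y 49.8%; Curriculum X is higher overall.

pooled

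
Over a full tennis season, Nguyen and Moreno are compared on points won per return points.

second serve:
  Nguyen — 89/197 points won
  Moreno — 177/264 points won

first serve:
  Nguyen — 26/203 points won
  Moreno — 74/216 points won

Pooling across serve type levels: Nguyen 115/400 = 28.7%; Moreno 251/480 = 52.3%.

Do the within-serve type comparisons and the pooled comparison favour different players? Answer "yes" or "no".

no

Within each serve type level (second serve 45.2% vs 67.0%; first serve 12.8% vs 34.3%), Moreno has the higher rate every time. Pooled: 28.7% vs 52.3% — Moreno has the higher rate overall. They agree.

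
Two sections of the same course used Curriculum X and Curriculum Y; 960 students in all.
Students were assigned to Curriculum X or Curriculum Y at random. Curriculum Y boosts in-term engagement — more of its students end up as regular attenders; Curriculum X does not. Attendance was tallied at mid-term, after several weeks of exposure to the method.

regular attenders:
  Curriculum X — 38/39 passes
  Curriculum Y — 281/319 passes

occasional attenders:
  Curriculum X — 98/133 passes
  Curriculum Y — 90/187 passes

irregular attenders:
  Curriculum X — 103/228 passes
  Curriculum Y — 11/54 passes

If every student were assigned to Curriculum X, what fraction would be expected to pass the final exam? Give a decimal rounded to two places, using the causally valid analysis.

The stratified and pooled comparisons disagree (Curriculum X wins within each mid-term attendance; Curriculum Y wins overall), so the answer turns on the causal role of mid-term attendance.
Stratifying would compare teaching methods among students the teaching methods themselves sorted into mid-term attendance groups — a form of selection on an intermediate. The unconditioned pooled rates give the total causal effect.
So P(outcome | do(Curriculum X)) is just the pooled rate for Curriculum X: 239/400 = 0.598.

0.60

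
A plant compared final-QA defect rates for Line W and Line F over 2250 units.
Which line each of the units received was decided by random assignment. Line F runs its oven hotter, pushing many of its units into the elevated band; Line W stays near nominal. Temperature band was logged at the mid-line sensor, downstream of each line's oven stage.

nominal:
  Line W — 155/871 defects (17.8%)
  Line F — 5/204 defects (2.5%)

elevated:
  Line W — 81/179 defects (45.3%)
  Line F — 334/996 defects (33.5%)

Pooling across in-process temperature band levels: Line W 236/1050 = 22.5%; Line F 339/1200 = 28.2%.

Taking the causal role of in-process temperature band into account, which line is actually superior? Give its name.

Line W

Stratifying would compare lines among units the lines themselves sorted into in-process temperature band groups — a form of selection on an intermediate. The unconditioned pooled rates give the total causal effect.
Pooled: Line W 22.5% vs Line F 28.2%; Line W is lower overall.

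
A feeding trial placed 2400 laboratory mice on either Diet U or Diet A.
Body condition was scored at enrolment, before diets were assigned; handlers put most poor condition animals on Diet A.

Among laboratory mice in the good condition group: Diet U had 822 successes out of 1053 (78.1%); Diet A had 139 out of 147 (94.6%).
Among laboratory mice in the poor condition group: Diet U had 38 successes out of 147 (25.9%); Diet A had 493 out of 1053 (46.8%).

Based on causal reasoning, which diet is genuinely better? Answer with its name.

Diet A

Diet A is higher inside every starting body condition stratum but Diet U is higher in aggregate. Whether to stratify depends on how starting body condition relates to the diet.
Starting body condition satisfies the back-door criterion: it is not a descendant of the diet, and it blocks the spurious path from diet to outcome. Adjusting for it (i.e., using the within-starting body condition rates) gives the causal effect.
Within each level — good condition: 78.1% vs 94.6%; poor condition: 25.9% vs 46.8% — Diet A is higher every time.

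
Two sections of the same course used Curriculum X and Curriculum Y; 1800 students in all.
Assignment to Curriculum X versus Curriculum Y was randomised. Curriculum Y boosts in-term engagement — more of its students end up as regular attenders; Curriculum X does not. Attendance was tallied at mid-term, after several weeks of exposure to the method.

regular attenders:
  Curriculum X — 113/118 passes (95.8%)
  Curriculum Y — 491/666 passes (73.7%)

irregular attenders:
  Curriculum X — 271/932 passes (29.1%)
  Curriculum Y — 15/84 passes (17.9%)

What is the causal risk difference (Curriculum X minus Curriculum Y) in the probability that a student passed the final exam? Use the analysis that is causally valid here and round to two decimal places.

The distribution of mid-term attendance is itself part of what the teaching method does — it is an intermediate outcome. Holding it fixed would remove that part of the effect; the total effect is the pooled difference.
The causal difference is the pooled difference: 0.366 − 0.675 = -0.309.

-0.31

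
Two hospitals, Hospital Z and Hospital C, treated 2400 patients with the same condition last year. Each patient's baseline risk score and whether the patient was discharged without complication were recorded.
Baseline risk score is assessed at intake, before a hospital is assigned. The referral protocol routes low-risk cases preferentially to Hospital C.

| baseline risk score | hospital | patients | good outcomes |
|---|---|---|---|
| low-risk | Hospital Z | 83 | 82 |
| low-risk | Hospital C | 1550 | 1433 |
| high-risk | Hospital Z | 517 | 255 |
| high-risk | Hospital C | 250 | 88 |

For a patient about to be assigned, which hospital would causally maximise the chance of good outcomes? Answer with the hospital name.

Nothing the hospital does changes baseline risk score; the imbalance is an allocation artefact. With baseline risk score also predicting the outcome, the pooled figure is confounded, and the within-stratum comparison is the causal one.
Within each level — low-risk: 98.8% vs 92.5%; high-risk: 49.3% vs 35.2% — Hospital Z is higher every time.

Hospital Z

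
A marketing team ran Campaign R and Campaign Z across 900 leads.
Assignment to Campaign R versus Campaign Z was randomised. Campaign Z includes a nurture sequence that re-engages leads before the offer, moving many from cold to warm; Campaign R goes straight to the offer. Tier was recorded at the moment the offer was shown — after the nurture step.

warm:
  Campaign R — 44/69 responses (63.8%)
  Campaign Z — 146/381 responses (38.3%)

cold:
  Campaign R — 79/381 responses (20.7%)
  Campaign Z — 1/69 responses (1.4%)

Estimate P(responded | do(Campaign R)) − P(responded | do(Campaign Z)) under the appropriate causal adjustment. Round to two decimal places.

-0.05

Stratifying would compare campaigns among leads the campaigns themselves sorted into engagement tier groups — a form of selection on an intermediate. The unconditioned pooled rates give the total causal effect.
The causal difference is the pooled difference: 0.273 − 0.327 = -0.053.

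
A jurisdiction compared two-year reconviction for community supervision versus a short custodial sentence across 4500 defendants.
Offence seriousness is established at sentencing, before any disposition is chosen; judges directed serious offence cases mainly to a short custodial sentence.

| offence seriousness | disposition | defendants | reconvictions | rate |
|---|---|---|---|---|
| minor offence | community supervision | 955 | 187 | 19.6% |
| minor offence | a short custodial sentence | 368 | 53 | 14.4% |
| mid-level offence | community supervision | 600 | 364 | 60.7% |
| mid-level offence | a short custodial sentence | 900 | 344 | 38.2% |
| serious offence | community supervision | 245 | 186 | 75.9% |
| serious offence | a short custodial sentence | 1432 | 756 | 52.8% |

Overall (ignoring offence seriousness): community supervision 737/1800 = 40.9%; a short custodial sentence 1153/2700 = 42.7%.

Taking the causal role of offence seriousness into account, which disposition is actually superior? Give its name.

Offence seriousness differs across dispositions for reasons unrelated to any effect of the disposition itself, and it separately predicts the outcome — a classic confounder. We must compare within offence seriousness levels.
Within each level — minor offence: 19.6% vs 14.4%; mid-level offence: 60.7% vs 38.2%; serious offence: 75.9% vs 52.8% — a short custodial sentence is lower every time.

a short custodial sentence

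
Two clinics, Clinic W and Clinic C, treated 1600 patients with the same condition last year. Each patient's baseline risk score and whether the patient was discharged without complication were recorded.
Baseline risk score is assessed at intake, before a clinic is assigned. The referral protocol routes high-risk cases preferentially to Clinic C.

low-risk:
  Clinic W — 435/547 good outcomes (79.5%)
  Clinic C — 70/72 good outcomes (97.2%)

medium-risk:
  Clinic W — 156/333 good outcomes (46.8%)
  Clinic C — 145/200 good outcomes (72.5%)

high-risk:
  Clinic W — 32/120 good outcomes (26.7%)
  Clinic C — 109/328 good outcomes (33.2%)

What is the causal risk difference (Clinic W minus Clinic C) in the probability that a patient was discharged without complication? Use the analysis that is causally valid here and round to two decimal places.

-0.17

Here baseline risk score is a common cause — it drives both which clinic a case falls under and the outcome. The crude comparison mixes populations; the stratum-specific rates are the causally relevant ones.
Adjusting over the population distribution of baseline risk score: 0.387·(0.795−0.972) + 0.333·(0.468−0.725) + 0.280·(0.267−0.332) = -0.172.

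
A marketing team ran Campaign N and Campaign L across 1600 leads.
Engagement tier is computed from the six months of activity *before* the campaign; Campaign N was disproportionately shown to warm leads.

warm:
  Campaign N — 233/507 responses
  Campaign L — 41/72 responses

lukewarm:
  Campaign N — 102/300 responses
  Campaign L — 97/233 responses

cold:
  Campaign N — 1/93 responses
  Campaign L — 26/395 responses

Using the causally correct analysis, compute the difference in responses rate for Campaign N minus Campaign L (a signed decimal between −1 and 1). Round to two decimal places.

The stratified and pooled comparisons disagree (Campaign L wins within each engagement tier; Campaign N wins overall), so the answer turns on the causal role of engagement tier.
The imbalance in engagement tier arose from how leads were allocated, not from anything the campaign did; and engagement tier independently affects the outcome. The pooled gap is confounded — condition on engagement tier.
Adjusting over the population distribution of engagement tier: 0.362·(0.460−0.569) + 0.333·(0.340−0.416) + 0.305·(0.011−0.066) = -0.082.

-0.08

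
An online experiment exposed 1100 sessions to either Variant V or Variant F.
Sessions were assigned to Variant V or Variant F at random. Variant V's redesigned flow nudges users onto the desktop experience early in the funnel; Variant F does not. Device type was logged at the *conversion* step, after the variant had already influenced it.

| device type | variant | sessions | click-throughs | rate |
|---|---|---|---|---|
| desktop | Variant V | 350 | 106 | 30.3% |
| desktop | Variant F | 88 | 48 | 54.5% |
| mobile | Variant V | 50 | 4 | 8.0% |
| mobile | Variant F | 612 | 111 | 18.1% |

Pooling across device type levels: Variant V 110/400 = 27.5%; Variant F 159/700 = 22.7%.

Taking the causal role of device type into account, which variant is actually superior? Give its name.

The stratified and pooled comparisons disagree (Variant F wins within each device type; Variant V wins overall), so the answer turns on the causal role of device type.
Because the variant influences device type, device type is a post-treatment mediator, not a confounder. Stratifying on it would bias the estimate; the causal effect is the crude pooled difference.
Pooled: Variant V 27.5% vs Variant F 22.7%; Variant V is higher overall.

Variant V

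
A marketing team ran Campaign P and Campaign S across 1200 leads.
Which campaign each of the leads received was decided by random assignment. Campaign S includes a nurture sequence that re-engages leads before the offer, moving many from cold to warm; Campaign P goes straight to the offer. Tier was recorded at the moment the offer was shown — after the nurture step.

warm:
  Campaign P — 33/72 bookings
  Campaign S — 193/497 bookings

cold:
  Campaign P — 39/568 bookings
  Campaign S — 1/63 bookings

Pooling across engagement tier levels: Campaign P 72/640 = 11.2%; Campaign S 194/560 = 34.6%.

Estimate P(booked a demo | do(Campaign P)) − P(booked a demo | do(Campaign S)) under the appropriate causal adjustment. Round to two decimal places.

Because the campaign influences engagement tier, engagement tier is a post-treatment mediator, not a confounder. Stratifying on it would bias the estimate; the causal effect is the crude pooled difference.
The causal difference is the pooled difference: 0.113 − 0.346 = -0.234.

-0.23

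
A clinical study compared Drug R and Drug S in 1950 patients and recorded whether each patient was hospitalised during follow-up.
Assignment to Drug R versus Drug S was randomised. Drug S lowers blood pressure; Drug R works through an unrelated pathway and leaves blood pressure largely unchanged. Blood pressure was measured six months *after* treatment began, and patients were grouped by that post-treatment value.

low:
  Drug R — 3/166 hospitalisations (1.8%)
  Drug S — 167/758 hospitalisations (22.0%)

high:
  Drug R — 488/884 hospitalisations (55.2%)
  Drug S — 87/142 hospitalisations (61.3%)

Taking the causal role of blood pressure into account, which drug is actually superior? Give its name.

Blood pressure here is a post-treatment variable shaped by the drug; conditioning on it would introduce bias rather than remove it. The overall comparison is the causal one.
Pooled: Drug R 46.8% vs Drug S 28.2%; Drug S is lower overall.

Drug S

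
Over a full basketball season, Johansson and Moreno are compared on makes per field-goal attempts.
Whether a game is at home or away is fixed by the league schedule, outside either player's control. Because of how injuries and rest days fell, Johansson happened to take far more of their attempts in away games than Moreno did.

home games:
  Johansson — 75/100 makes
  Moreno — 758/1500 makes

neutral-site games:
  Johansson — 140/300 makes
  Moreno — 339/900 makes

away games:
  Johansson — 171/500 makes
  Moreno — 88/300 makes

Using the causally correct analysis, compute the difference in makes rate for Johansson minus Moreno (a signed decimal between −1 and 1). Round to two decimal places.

The stratified and pooled comparisons disagree (Johansson wins within each game venue; Moreno wins overall), so the answer turns on the causal role of game venue.
Game venue satisfies the back-door criterion: it is not a descendant of the player, and it blocks the spurious path from player to outcome. Adjusting for it (i.e., using the within-game venue rates) gives the causal effect.
Adjusting over the population distribution of game venue: 0.444·(0.750−0.505) + 0.333·(0.467−0.377) + 0.222·(0.342−0.293) = +0.150.

+0.15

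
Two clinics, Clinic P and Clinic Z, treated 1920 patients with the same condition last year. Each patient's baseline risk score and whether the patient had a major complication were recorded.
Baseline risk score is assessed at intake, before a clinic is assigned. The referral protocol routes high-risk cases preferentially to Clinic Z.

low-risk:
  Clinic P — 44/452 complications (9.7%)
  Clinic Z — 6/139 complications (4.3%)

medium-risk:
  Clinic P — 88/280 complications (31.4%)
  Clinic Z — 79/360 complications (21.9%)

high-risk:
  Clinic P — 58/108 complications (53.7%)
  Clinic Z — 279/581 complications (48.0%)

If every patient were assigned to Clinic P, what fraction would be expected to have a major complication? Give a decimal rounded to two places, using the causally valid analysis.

0.33

The stratified and pooled comparisons disagree (Clinic Z wins within each baseline risk score; Clinic P wins overall), so the answer turns on the causal role of baseline risk score.
The imbalance in baseline risk score arose from how patients were allocated, not from anything the clinic did; and baseline risk score independently affects the outcome. The pooled gap is confounded — condition on baseline risk score.
Standardising Clinic P to the population baseline risk score mix: 0.308·44/452 + 0.333·88/280 + 0.359·58/108 = 0.327.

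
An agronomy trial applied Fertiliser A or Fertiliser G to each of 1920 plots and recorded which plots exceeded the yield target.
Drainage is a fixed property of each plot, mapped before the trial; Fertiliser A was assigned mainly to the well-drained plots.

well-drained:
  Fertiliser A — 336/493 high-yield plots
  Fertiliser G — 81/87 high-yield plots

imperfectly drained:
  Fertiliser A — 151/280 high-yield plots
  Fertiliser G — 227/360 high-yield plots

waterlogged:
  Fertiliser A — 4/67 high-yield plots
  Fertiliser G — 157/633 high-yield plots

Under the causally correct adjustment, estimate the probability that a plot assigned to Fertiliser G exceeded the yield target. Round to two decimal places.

0.58

The stratified and pooled comparisons disagree (Fertiliser G wins within each field drainage; Fertiliser A wins overall), so the answer turns on the causal role of field drainage.
Field drainage is set before the fertiliser has any effect — it is not caused by the fertiliser — and it independently drives the outcome. That makes it a confounder, so the causal comparison is within field drainage levels.
Standardising Fertiliser G to the population field drainage mix: 0.302·81/87 + 0.333·227/360 + 0.365·157/633 = 0.582.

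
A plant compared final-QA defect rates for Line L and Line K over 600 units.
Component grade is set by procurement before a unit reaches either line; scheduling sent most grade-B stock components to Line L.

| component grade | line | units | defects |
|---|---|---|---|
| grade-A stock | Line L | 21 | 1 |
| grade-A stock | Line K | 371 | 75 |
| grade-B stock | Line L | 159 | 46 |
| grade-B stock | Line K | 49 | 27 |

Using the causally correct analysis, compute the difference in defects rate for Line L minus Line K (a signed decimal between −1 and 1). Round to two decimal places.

-0.19

Within every component grade level Line L has the lower rate, yet pooled Line K does — Simpson's reversal.
Component grade is set before the line has any effect — it is not caused by the line — and it independently drives the outcome. That makes it a confounder, so the causal comparison is within component grade levels.
Adjusting over the population distribution of component grade: 0.653·(0.048−0.202) + 0.347·(0.289−0.551) = -0.192.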